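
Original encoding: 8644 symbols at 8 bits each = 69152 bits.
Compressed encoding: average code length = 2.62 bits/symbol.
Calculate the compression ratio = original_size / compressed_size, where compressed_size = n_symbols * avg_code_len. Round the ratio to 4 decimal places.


original_size = n_symbols * orig_bits = 8644 * 8 = 69152 bits
compressed_size = n_symbols * avg_code_len = 8644 * 2.62 = 22647.28 bits
ratio = original_size / compressed_size = 69152 / 22647.28 = 3.0534

Compression ratio = 3.0534


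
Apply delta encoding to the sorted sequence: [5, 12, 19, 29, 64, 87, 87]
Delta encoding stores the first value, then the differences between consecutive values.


First value: 5
Deltas:
  12 - 5 = 7
  19 - 12 = 7
  29 - 19 = 10
  64 - 29 = 35
  87 - 64 = 23
  87 - 87 = 0


Delta encoded: [5, 7, 7, 10, 35, 23, 0]


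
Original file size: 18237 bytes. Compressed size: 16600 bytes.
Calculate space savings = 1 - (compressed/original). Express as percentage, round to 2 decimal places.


ratio = compressed/original = 16600/18237 = 0.910237
savings = 1 - ratio = 1 - 0.910237 = 0.089763
as a percentage: 0.089763 * 100 = 8.98%

Space savings = 1 - 16600/18237 = 8.98%


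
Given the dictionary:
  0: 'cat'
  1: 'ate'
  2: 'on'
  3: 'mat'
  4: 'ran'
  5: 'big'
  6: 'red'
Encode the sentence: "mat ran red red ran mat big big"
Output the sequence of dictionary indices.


Look up each word in the dictionary:
  'mat' -> 3
  'ran' -> 4
  'red' -> 6
  'red' -> 6
  'ran' -> 4
  'mat' -> 3
  'big' -> 5
  'big' -> 5

Encoded: [3, 4, 6, 6, 4, 3, 5, 5]


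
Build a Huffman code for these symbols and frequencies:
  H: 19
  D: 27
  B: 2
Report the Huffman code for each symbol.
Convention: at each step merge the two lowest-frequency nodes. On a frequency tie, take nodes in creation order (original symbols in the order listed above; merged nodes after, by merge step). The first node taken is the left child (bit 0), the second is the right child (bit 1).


Huffman tree construction:
Step 1: Merge B(2) + H(19) = 21
Step 2: Merge (B+H)(21) + D(27) = 48
Read each symbol's code off the tree from the root (left child = 0, right child = 1).

Codes:
  H: 01 (length 2)
  D: 1 (length 1)
  B: 00 (length 2)
Average code length: 69/48 = 1.4375 bits/symbol


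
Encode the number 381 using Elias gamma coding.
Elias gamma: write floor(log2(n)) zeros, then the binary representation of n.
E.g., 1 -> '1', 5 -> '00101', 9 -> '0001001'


num_bits = floor(log2(381)) + 1 = 9
leading_zeros = num_bits - 1 = 8
binary(381) = 101111101

Elias gamma(381) = '00000000' + '101111101' = 00000000101111101 (17 bits)


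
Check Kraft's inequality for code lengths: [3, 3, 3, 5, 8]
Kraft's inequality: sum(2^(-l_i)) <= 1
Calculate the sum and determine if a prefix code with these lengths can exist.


Sum = 2^(-3) + 2^(-3) + 2^(-3) + 2^(-5) + 2^(-8)
    = 0.125 + 0.125 + 0.125 + 0.03125 + 0.00390625
    = 105/256 = 0.41015625
Since 0.41015625 <= 1, Kraft's inequality IS satisfied.
A prefix code with these lengths CAN exist.

Kraft sum = 0.41015625. Satisfied.


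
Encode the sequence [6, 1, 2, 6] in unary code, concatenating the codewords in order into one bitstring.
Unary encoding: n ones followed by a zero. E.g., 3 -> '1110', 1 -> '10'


Encode each number as n ones followed by a terminating 0:
  6 -> 1111110 (7 bits)
  1 -> 10 (2 bits)
  2 -> 110 (3 bits)
  6 -> 1111110 (7 bits)
Total length = 7 + 2 + 3 + 7 = 19 bits.

Unary([6, 1, 2, 6]) = 1111110101101111110 (19 bits)


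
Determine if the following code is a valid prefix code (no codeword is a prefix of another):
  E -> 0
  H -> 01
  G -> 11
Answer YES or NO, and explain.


Checking each pair (does one codeword prefix another?):
  E='0' vs H='01': prefix -- VIOLATION

NO -- this is NOT a valid prefix code. E (0) is a prefix of H (01).


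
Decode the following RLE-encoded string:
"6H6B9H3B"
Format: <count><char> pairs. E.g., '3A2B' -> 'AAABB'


Expanding each <count><char> pair:
  6H -> 'HHHHHH'
  6B -> 'BBBBBB'
  9H -> 'HHHHHHHHH'
  3B -> 'BBB'

Decoded = HHHHHHBBBBBBHHHHHHHHHBBB


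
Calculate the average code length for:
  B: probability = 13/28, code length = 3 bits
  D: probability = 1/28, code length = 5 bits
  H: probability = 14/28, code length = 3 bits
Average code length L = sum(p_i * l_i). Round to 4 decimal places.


Weighted contributions p_i * l_i:
  B: (13/28) * 3 = 39/28
  D: (1/28) * 5 = 5/28
  H: (14/28) * 3 = 42/28
Sum = (39 + 5 + 42)/28 = 86/28

L = 86/28 = 3.0714 bits/symbol


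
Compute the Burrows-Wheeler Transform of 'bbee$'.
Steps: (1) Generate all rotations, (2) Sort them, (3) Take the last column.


Rotations (sorted):
  0: $bbee -> last char: e
  1: bbee$ -> last char: $
  2: bee$b -> last char: b
  3: e$bbe -> last char: e
  4: ee$bb -> last char: b


BWT = e$beb


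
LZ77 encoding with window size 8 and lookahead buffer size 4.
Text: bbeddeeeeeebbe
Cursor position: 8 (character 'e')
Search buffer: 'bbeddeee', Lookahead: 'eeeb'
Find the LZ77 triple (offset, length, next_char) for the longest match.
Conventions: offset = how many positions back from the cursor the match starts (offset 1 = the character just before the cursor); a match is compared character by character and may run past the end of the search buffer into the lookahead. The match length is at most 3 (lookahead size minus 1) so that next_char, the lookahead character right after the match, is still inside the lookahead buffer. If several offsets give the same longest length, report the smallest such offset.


Try each offset into the search buffer:
  offset=1 (pos 7, char 'e'): match length 3
  offset=2 (pos 6, char 'e'): match length 3
  offset=3 (pos 5, char 'e'): match length 3
  offset=4 (pos 4, char 'd'): match length 0
  offset=5 (pos 3, char 'd'): match length 0
  offset=6 (pos 2, char 'e'): match length 1
  offset=7 (pos 1, char 'b'): match length 0
  offset=8 (pos 0, char 'b'): match length 0
Longest match has length 3, found at offsets 1, 2, 3; take the smallest, offset 1.
next_char = character at position 8 + 3 = 11 -> 'b'

Best match: offset=1, length=3 (matching 'eee' starting at position 7)
LZ77 triple: (1, 3, 'b')


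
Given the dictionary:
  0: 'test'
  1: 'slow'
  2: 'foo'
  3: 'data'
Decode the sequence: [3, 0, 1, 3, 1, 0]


Look up each index in the dictionary:
  3 -> 'data'
  0 -> 'test'
  1 -> 'slow'
  3 -> 'data'
  1 -> 'slow'
  0 -> 'test'

Decoded: "data test slow data slow test"


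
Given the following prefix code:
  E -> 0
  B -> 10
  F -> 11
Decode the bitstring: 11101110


Decoding step by step:
Bits 11 -> F
Bits 10 -> B
Bits 11 -> F
Bits 10 -> B


Decoded message: FBFB


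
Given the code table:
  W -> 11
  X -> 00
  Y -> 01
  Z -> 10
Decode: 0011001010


Decoding:
00 -> X
11 -> W
00 -> X
10 -> Z
10 -> Z


Result: XWXZZ


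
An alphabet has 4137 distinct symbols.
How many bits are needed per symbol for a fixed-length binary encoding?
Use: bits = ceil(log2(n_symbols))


log2(4137) = 12.0144
Bracket: 2^12 = 4096 < 4137 <= 2^13 = 8192
So ceil(log2(4137)) = 13

bits = ceil(log2(4137)) = ceil(12.0144) = 13 bits


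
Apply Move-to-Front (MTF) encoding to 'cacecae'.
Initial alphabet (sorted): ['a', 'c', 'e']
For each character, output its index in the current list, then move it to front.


MTF encoding:
'c': index 1 in ['a', 'c', 'e'] -> ['c', 'a', 'e']
'a': index 1 in ['c', 'a', 'e'] -> ['a', 'c', 'e']
'c': index 1 in ['a', 'c', 'e'] -> ['c', 'a', 'e']
'e': index 2 in ['c', 'a', 'e'] -> ['e', 'c', 'a']
'c': index 1 in ['e', 'c', 'a'] -> ['c', 'e', 'a']
'a': index 2 in ['c', 'e', 'a'] -> ['a', 'c', 'e']
'e': index 2 in ['a', 'c', 'e'] -> ['e', 'a', 'c']


Output: [1, 1, 1, 2, 1, 2, 2]


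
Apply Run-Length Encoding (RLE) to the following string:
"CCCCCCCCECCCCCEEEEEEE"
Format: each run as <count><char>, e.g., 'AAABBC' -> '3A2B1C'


Scanning runs left to right:
  i=0: run of 'C' x 8 -> '8C'
  i=8: run of 'E' x 1 -> '1E'
  i=9: run of 'C' x 5 -> '5C'
  i=14: run of 'E' x 7 -> '7E'

RLE = 8C1E5C7E


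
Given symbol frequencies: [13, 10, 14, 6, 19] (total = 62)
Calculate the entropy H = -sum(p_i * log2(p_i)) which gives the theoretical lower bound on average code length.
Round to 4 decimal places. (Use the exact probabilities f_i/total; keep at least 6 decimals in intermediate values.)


Per-symbol terms -p_i * log2(p_i) with p_i = f_i/62:
  p = 13/62 = 0.209677: log2(p) = -2.253757, -p*log2(p) = 0.472562
  p = 10/62 = 0.161290: log2(p) = -2.632268, -p*log2(p) = 0.424559
  p = 14/62 = 0.225806: log2(p) = -2.146841, -p*log2(p) = 0.484771
  p = 6/62 = 0.096774: log2(p) = -3.369234, -p*log2(p) = 0.326055
  p = 19/62 = 0.306452: log2(p) = -1.706269, -p*log2(p) = 0.522889
H = 0.472562 + 0.424559 + 0.484771 + 0.326055 + 0.522889 = 2.230836

H = 2.2308 bits/symbol


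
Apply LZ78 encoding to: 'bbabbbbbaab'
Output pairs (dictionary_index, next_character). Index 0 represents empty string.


LZ78 encoding steps:
Dictionary: {0: ''}
Step 1: w='' (idx 0), next='b' -> output (0, 'b'), add 'b' as idx 1
Step 2: w='b' (idx 1), next='a' -> output (1, 'a'), add 'ba' as idx 2
Step 3: w='b' (idx 1), next='b' -> output (1, 'b'), add 'bb' as idx 3
Step 4: w='bb' (idx 3), next='b' -> output (3, 'b'), add 'bbb' as idx 4
Step 5: w='' (idx 0), next='a' -> output (0, 'a'), add 'a' as idx 5
Step 6: w='a' (idx 5), next='b' -> output (5, 'b'), add 'ab' as idx 6


Encoded: [(0, 'b'), (1, 'a'), (1, 'b'), (3, 'b'), (0, 'a'), (5, 'b')]


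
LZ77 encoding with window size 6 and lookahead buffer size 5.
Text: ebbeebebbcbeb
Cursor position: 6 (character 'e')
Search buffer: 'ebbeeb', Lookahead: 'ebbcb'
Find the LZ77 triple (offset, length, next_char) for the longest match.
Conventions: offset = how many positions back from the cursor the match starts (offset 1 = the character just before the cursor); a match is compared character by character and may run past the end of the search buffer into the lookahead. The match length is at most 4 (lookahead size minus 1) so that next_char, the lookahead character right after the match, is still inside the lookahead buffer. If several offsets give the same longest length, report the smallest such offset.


Try each offset into the search buffer:
  offset=1 (pos 5, char 'b'): match length 0
  offset=2 (pos 4, char 'e'): match length 2
  offset=3 (pos 3, char 'e'): match length 1
  offset=4 (pos 2, char 'b'): match length 0
  offset=5 (pos 1, char 'b'): match length 0
  offset=6 (pos 0, char 'e'): match length 3
Longest match has length 3 at offset 6.
next_char = character at position 6 + 3 = 9 -> 'c'

Best match: offset=6, length=3 (matching 'ebb' starting at position 0)
LZ77 triple: (6, 3, 'c')


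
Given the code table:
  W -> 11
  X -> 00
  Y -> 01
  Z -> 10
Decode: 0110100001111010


Decoding:
01 -> Y
10 -> Z
10 -> Z
00 -> X
01 -> Y
11 -> W
10 -> Z
10 -> Z


Result: YZZXYWZZ


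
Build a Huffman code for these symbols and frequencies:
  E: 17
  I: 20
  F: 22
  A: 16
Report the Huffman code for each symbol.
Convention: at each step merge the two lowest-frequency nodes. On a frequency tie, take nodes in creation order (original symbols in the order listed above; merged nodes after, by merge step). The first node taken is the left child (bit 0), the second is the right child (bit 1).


Huffman tree construction:
Step 1: Merge A(16) + E(17) = 33
Step 2: Merge I(20) + F(22) = 42
Step 3: Merge (A+E)(33) + (I+F)(42) = 75
Read each symbol's code off the tree from the root (left child = 0, right child = 1).

Codes:
  E: 01 (length 2)
  I: 10 (length 2)
  F: 11 (length 2)
  A: 00 (length 2)
Average code length: 150/75 = 2.0000 bits/symbol


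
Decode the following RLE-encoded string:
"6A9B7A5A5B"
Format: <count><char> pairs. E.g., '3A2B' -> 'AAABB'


Expanding each <count><char> pair:
  6A -> 'AAAAAA'
  9B -> 'BBBBBBBBB'
  7A -> 'AAAAAAA'
  5A -> 'AAAAA'
  5B -> 'BBBBB'

Decoded = AAAAAABBBBBBBBBAAAAAAAAAAAABBBBB


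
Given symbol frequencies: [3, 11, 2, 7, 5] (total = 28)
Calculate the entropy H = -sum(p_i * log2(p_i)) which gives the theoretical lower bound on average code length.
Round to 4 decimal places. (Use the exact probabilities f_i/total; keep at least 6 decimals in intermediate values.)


Per-symbol terms -p_i * log2(p_i) with p_i = f_i/28:
  p = 3/28 = 0.107143: log2(p) = -3.222392, -p*log2(p) = 0.345256
  p = 11/28 = 0.392857: log2(p) = -1.347923, -p*log2(p) = 0.529541
  p = 2/28 = 0.071429: log2(p) = -3.807355, -p*log2(p) = 0.271954
  p = 7/28 = 0.250000: log2(p) = -2.000000, -p*log2(p) = 0.500000
  p = 5/28 = 0.178571: log2(p) = -2.485427, -p*log2(p) = 0.443826
H = 0.345256 + 0.529541 + 0.271954 + 0.500000 + 0.443826 = 2.090577

H = 2.0906 bits/symbol


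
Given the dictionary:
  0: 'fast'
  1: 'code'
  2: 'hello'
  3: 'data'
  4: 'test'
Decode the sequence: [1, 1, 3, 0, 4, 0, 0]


Look up each index in the dictionary:
  1 -> 'code'
  1 -> 'code'
  3 -> 'data'
  0 -> 'fast'
  4 -> 'test'
  0 -> 'fast'
  0 -> 'fast'

Decoded: "code code data fast test fast fast"


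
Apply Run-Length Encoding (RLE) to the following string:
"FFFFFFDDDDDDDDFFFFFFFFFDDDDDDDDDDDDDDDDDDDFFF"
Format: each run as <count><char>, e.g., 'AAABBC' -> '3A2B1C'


Scanning runs left to right:
  i=0: run of 'F' x 6 -> '6F'
  i=6: run of 'D' x 8 -> '8D'
  i=14: run of 'F' x 9 -> '9F'
  i=23: run of 'D' x 19 -> '19D'
  i=42: run of 'F' x 3 -> '3F'

RLE = 6F8D9F19D3F


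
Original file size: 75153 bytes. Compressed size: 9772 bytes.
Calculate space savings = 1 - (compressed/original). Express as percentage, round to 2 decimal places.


ratio = compressed/original = 9772/75153 = 0.130028
savings = 1 - ratio = 1 - 0.130028 = 0.869972
as a percentage: 0.869972 * 100 = 87.0%

Space savings = 1 - 9772/75153 = 87.0%


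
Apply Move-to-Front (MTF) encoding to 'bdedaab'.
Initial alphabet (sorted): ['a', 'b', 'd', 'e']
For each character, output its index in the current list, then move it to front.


MTF encoding:
'b': index 1 in ['a', 'b', 'd', 'e'] -> ['b', 'a', 'd', 'e']
'd': index 2 in ['b', 'a', 'd', 'e'] -> ['d', 'b', 'a', 'e']
'e': index 3 in ['d', 'b', 'a', 'e'] -> ['e', 'd', 'b', 'a']
'd': index 1 in ['e', 'd', 'b', 'a'] -> ['d', 'e', 'b', 'a']
'a': index 3 in ['d', 'e', 'b', 'a'] -> ['a', 'd', 'e', 'b']
'a': index 0 in ['a', 'd', 'e', 'b'] -> ['a', 'd', 'e', 'b']
'b': index 3 in ['a', 'd', 'e', 'b'] -> ['b', 'a', 'd', 'e']


Output: [1, 2, 3, 1, 3, 0, 3]


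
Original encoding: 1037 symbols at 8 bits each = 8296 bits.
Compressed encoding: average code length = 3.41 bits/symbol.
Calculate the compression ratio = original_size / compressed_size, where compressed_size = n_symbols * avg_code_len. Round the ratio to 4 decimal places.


original_size = n_symbols * orig_bits = 1037 * 8 = 8296 bits
compressed_size = n_symbols * avg_code_len = 1037 * 3.41 = 3536.17 bits
ratio = original_size / compressed_size = 8296 / 3536.17 = 2.346

Compression ratio = 2.346


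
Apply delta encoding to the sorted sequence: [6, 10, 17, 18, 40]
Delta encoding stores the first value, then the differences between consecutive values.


First value: 6
Deltas:
  10 - 6 = 4
  17 - 10 = 7
  18 - 17 = 1
  40 - 18 = 22


Delta encoded: [6, 4, 7, 1, 22]


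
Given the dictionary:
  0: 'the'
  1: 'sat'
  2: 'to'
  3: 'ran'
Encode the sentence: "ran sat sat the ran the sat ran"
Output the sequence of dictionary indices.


Look up each word in the dictionary:
  'ran' -> 3
  'sat' -> 1
  'sat' -> 1
  'the' -> 0
  'ran' -> 3
  'the' -> 0
  'sat' -> 1
  'ran' -> 3

Encoded: [3, 1, 1, 0, 3, 0, 1, 3]


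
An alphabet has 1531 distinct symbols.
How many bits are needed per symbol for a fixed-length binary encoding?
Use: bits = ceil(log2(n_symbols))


log2(1531) = 10.5803
Bracket: 2^10 = 1024 < 1531 <= 2^11 = 2048
So ceil(log2(1531)) = 11

bits = ceil(log2(1531)) = ceil(10.5803) = 11 bits


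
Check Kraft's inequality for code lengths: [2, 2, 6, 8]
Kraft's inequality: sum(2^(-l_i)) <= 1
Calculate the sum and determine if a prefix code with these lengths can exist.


Sum = 2^(-2) + 2^(-2) + 2^(-6) + 2^(-8)
    = 0.25 + 0.25 + 0.015625 + 0.00390625
    = 133/256 = 0.51953125
Since 0.51953125 <= 1, Kraft's inequality IS satisfied.
A prefix code with these lengths CAN exist.

Kraft sum = 0.51953125. Satisfied.


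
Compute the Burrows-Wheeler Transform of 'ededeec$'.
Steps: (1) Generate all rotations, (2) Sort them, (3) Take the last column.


Rotations (sorted):
  0: $ededeec -> last char: c
  1: c$ededee -> last char: e
  2: dedeec$e -> last char: e
  3: deec$ede -> last char: e
  4: ec$edede -> last char: e
  5: ededeec$ -> last char: $
  6: edeec$ed -> last char: d
  7: eec$eded -> last char: d


BWT = ceeee$dd


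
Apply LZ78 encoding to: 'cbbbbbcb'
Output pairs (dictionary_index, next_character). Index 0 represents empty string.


LZ78 encoding steps:
Dictionary: {0: ''}
Step 1: w='' (idx 0), next='c' -> output (0, 'c'), add 'c' as idx 1
Step 2: w='' (idx 0), next='b' -> output (0, 'b'), add 'b' as idx 2
Step 3: w='b' (idx 2), next='b' -> output (2, 'b'), add 'bb' as idx 3
Step 4: w='bb' (idx 3), next='c' -> output (3, 'c'), add 'bbc' as idx 4
Step 5: w='b' (idx 2), end of input -> output (2, '')


Encoded: [(0, 'c'), (0, 'b'), (2, 'b'), (3, 'c'), (2, '')]


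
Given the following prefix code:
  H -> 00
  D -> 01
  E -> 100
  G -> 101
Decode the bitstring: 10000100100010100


Decoding step by step:
Bits 100 -> E
Bits 00 -> H
Bits 100 -> E
Bits 100 -> E
Bits 01 -> D
Bits 01 -> D
Bits 00 -> H


Decoded message: EHEEDDH


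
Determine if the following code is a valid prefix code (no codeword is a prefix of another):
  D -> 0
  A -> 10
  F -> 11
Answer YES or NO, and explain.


Checking each pair (does one codeword prefix another?):
  D='0' vs A='10': no prefix
  D='0' vs F='11': no prefix
  A='10' vs D='0': no prefix
  A='10' vs F='11': no prefix
  F='11' vs D='0': no prefix
  F='11' vs A='10': no prefix
No violation found over all pairs.

YES -- this is a valid prefix code. No codeword is a prefix of any other codeword.


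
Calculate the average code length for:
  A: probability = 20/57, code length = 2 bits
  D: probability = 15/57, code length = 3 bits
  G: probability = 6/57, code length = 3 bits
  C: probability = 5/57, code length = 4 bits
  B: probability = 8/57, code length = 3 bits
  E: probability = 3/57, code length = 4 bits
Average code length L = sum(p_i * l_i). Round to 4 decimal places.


Weighted contributions p_i * l_i:
  A: (20/57) * 2 = 40/57
  D: (15/57) * 3 = 45/57
  G: (6/57) * 3 = 18/57
  C: (5/57) * 4 = 20/57
  B: (8/57) * 3 = 24/57
  E: (3/57) * 4 = 12/57
Sum = (40 + 45 + 18 + 20 + 24 + 12)/57 = 159/57

L = 159/57 = 2.7895 bits/symbol


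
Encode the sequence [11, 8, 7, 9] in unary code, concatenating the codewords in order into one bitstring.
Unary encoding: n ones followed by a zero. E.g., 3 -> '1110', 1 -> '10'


Encode each number as n ones followed by a terminating 0:
  11 -> 111111111110 (12 bits)
  8 -> 111111110 (9 bits)
  7 -> 11111110 (8 bits)
  9 -> 1111111110 (10 bits)
Total length = 12 + 9 + 8 + 10 = 39 bits.

Unary([11, 8, 7, 9]) = 111111111110111111110111111101111111110 (39 bits)


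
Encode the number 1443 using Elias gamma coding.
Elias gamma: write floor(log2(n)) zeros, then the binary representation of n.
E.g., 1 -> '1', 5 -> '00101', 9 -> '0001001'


num_bits = floor(log2(1443)) + 1 = 11
leading_zeros = num_bits - 1 = 10
binary(1443) = 10110100011

Elias gamma(1443) = '0000000000' + '10110100011' = 000000000010110100011 (21 bits)


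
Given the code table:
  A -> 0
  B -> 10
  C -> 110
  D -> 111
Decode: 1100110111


Decoding:
110 -> C
0 -> A
110 -> C
111 -> D


Result: CACD


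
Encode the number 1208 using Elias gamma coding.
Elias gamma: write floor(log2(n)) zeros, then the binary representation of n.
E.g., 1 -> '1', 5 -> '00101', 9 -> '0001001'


num_bits = floor(log2(1208)) + 1 = 11
leading_zeros = num_bits - 1 = 10
binary(1208) = 10010111000

Elias gamma(1208) = '0000000000' + '10010111000' = 000000000010010111000 (21 bits)


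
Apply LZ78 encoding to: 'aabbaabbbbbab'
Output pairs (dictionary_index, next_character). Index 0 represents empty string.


LZ78 encoding steps:
Dictionary: {0: ''}
Step 1: w='' (idx 0), next='a' -> output (0, 'a'), add 'a' as idx 1
Step 2: w='a' (idx 1), next='b' -> output (1, 'b'), add 'ab' as idx 2
Step 3: w='' (idx 0), next='b' -> output (0, 'b'), add 'b' as idx 3
Step 4: w='a' (idx 1), next='a' -> output (1, 'a'), add 'aa' as idx 4
Step 5: w='b' (idx 3), next='b' -> output (3, 'b'), add 'bb' as idx 5
Step 6: w='bb' (idx 5), next='b' -> output (5, 'b'), add 'bbb' as idx 6
Step 7: w='ab' (idx 2), end of input -> output (2, '')


Encoded: [(0, 'a'), (1, 'b'), (0, 'b'), (1, 'a'), (3, 'b'), (5, 'b'), (2, '')]


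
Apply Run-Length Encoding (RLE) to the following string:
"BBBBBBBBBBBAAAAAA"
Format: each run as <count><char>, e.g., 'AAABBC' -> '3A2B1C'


Scanning runs left to right:
  i=0: run of 'B' x 11 -> '11B'
  i=11: run of 'A' x 6 -> '6A'

RLE = 11B6A


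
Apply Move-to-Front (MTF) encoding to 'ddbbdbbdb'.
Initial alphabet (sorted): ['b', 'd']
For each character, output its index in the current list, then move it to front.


MTF encoding:
'd': index 1 in ['b', 'd'] -> ['d', 'b']
'd': index 0 in ['d', 'b'] -> ['d', 'b']
'b': index 1 in ['d', 'b'] -> ['b', 'd']
'b': index 0 in ['b', 'd'] -> ['b', 'd']
'd': index 1 in ['b', 'd'] -> ['d', 'b']
'b': index 1 in ['d', 'b'] -> ['b', 'd']
'b': index 0 in ['b', 'd'] -> ['b', 'd']
'd': index 1 in ['b', 'd'] -> ['d', 'b']
'b': index 1 in ['d', 'b'] -> ['b', 'd']


Output: [1, 0, 1, 0, 1, 1, 0, 1, 1]


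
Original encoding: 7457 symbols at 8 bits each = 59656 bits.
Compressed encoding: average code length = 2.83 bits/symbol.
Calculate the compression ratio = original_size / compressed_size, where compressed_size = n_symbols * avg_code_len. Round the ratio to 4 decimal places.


original_size = n_symbols * orig_bits = 7457 * 8 = 59656 bits
compressed_size = n_symbols * avg_code_len = 7457 * 2.83 = 21103.31 bits
ratio = original_size / compressed_size = 59656 / 21103.31 = 2.8269

Compression ratio = 2.8269


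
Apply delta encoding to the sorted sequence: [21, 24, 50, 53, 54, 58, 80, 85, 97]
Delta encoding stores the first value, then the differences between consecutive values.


First value: 21
Deltas:
  24 - 21 = 3
  50 - 24 = 26
  53 - 50 = 3
  54 - 53 = 1
  58 - 54 = 4
  80 - 58 = 22
  85 - 80 = 5
  97 - 85 = 12


Delta encoded: [21, 3, 26, 3, 1, 4, 22, 5, 12]


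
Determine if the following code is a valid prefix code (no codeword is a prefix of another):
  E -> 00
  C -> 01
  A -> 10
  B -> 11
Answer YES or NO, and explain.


Checking each pair (does one codeword prefix another?):
  E='00' vs C='01': no prefix
  E='00' vs A='10': no prefix
  E='00' vs B='11': no prefix
  C='01' vs E='00': no prefix
  C='01' vs A='10': no prefix
  C='01' vs B='11': no prefix
  A='10' vs E='00': no prefix
  A='10' vs C='01': no prefix
  A='10' vs B='11': no prefix
  B='11' vs E='00': no prefix
  B='11' vs C='01': no prefix
  B='11' vs A='10': no prefix
No violation found over all pairs.

YES -- this is a valid prefix code. No codeword is a prefix of any other codeword.


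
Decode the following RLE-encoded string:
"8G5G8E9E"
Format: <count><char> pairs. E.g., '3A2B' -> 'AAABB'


Expanding each <count><char> pair:
  8G -> 'GGGGGGGG'
  5G -> 'GGGGG'
  8E -> 'EEEEEEEE'
  9E -> 'EEEEEEEEE'

Decoded = GGGGGGGGGGGGGEEEEEEEEEEEEEEEEE


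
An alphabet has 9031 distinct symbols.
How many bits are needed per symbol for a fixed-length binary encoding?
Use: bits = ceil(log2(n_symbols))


log2(9031) = 13.1407
Bracket: 2^13 = 8192 < 9031 <= 2^14 = 16384
So ceil(log2(9031)) = 14

bits = ceil(log2(9031)) = ceil(13.1407) = 14 bits


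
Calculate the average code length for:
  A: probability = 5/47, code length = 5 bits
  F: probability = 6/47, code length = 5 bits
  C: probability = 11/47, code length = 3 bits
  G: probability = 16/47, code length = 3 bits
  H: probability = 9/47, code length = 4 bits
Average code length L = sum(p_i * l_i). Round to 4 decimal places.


Weighted contributions p_i * l_i:
  A: (5/47) * 5 = 25/47
  F: (6/47) * 5 = 30/47
  C: (11/47) * 3 = 33/47
  G: (16/47) * 3 = 48/47
  H: (9/47) * 4 = 36/47
Sum = (25 + 30 + 33 + 48 + 36)/47 = 172/47

L = 172/47 = 3.6596 bits/symbol


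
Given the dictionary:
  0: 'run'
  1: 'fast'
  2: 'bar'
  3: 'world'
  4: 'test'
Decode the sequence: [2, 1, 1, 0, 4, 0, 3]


Look up each index in the dictionary:
  2 -> 'bar'
  1 -> 'fast'
  1 -> 'fast'
  0 -> 'run'
  4 -> 'test'
  0 -> 'run'
  3 -> 'world'

Decoded: "bar fast fast run test run world"


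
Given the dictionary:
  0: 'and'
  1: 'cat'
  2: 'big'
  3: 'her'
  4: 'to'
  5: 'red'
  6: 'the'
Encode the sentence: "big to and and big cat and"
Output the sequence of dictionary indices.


Look up each word in the dictionary:
  'big' -> 2
  'to' -> 4
  'and' -> 0
  'and' -> 0
  'big' -> 2
  'cat' -> 1
  'and' -> 0

Encoded: [2, 4, 0, 0, 2, 1, 0]


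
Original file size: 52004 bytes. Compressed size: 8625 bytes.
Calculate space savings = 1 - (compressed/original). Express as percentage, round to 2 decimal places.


ratio = compressed/original = 8625/52004 = 0.165853
savings = 1 - ratio = 1 - 0.165853 = 0.834147
as a percentage: 0.834147 * 100 = 83.41%

Space savings = 1 - 8625/52004 = 83.41%


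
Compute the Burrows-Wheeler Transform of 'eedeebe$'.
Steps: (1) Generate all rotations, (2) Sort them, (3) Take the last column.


Rotations (sorted):
  0: $eedeebe -> last char: e
  1: be$eedee -> last char: e
  2: deebe$ee -> last char: e
  3: e$eedeeb -> last char: b
  4: ebe$eede -> last char: e
  5: edeebe$e -> last char: e
  6: eebe$eed -> last char: d
  7: eedeebe$ -> last char: $


BWT = eeebeed$


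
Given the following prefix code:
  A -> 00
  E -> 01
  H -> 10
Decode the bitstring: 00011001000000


Decoding step by step:
Bits 00 -> A
Bits 01 -> E
Bits 10 -> H
Bits 01 -> E
Bits 00 -> A
Bits 00 -> A
Bits 00 -> A


Decoded message: AEHEAAA


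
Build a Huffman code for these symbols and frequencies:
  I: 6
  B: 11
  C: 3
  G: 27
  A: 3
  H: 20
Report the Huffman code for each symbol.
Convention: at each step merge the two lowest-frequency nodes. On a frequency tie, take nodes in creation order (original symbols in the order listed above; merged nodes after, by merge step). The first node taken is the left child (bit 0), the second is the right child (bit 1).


Huffman tree construction:
Step 1: Merge C(3) + A(3) = 6
Step 2: Merge I(6) + (C+A)(6) = 12
Step 3: Merge B(11) + (I+(C+A))(12) = 23
Step 4: Merge H(20) + (B+(I+(C+A)))(23) = 43
Step 5: Merge G(27) + (H+(B+(I+(C+A))))(43) = 70
Read each symbol's code off the tree from the root (left child = 0, right child = 1).

Codes:
  I: 1110 (length 4)
  B: 110 (length 3)
  C: 11110 (length 5)
  G: 0 (length 1)
  A: 11111 (length 5)
  H: 10 (length 2)
Average code length: 154/70 = 2.2000 bits/symbol


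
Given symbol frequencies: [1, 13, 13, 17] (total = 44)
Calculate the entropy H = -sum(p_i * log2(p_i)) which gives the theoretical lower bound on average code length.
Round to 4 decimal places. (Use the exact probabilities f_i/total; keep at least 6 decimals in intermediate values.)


Per-symbol terms -p_i * log2(p_i) with p_i = f_i/44:
  p = 1/44 = 0.022727: log2(p) = -5.459432, -p*log2(p) = 0.124078
  p = 13/44 = 0.295455: log2(p) = -1.758992, -p*log2(p) = 0.519702
  p = 13/44 = 0.295455: log2(p) = -1.758992, -p*log2(p) = 0.519702
  p = 17/44 = 0.386364: log2(p) = -1.371969, -p*log2(p) = 0.530079
H = 0.124078 + 0.519702 + 0.519702 + 0.530079 = 1.693561

H = 1.6936 bits/symbol


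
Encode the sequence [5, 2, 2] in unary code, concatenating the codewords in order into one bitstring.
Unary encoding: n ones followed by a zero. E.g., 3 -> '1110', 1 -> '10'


Encode each number as n ones followed by a terminating 0:
  5 -> 111110 (6 bits)
  2 -> 110 (3 bits)
  2 -> 110 (3 bits)
Total length = 6 + 3 + 3 = 12 bits.

Unary([5, 2, 2]) = 111110110110 (12 bits)


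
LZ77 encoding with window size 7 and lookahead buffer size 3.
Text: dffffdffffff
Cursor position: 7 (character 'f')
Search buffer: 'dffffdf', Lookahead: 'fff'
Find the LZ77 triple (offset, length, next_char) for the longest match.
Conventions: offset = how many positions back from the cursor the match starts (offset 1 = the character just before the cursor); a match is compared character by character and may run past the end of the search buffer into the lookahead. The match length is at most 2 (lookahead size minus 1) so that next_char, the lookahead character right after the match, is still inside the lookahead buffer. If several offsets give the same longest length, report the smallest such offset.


Try each offset into the search buffer:
  offset=1 (pos 6, char 'f'): match length 2
  offset=2 (pos 5, char 'd'): match length 0
  offset=3 (pos 4, char 'f'): match length 1
  offset=4 (pos 3, char 'f'): match length 2
  offset=5 (pos 2, char 'f'): match length 2
  offset=6 (pos 1, char 'f'): match length 2
  offset=7 (pos 0, char 'd'): match length 0
Longest match has length 2, found at offsets 1, 4, 5, 6; take the smallest, offset 1.
next_char = character at position 7 + 2 = 9 -> 'f'

Best match: offset=1, length=2 (matching 'ff' starting at position 6)
LZ77 triple: (1, 2, 'f')


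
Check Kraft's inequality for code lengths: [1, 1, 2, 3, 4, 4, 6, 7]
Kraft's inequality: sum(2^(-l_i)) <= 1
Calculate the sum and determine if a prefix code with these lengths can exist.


Sum = 2^(-1) + 2^(-1) + 2^(-2) + 2^(-3) + 2^(-4) + 2^(-4) + 2^(-6) + 2^(-7)
    = 0.5 + 0.5 + 0.25 + 0.125 + 0.0625 + 0.0625 + 0.015625 + 0.0078125
    = 195/128 = 1.5234375
Since 1.5234375 > 1, Kraft's inequality is NOT satisfied.
A prefix code with these lengths CANNOT exist.

Kraft sum = 1.5234375. Not satisfied.


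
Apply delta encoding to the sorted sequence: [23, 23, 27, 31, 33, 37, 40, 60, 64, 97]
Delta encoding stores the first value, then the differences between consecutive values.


First value: 23
Deltas:
  23 - 23 = 0
  27 - 23 = 4
  31 - 27 = 4
  33 - 31 = 2
  37 - 33 = 4
  40 - 37 = 3
  60 - 40 = 20
  64 - 60 = 4
  97 - 64 = 33


Delta encoded: [23, 0, 4, 4, 2, 4, 3, 20, 4, 33]


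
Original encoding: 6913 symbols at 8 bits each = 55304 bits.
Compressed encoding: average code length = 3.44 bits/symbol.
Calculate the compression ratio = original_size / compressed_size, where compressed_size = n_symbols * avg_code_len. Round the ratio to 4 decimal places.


original_size = n_symbols * orig_bits = 6913 * 8 = 55304 bits
compressed_size = n_symbols * avg_code_len = 6913 * 3.44 = 23780.72 bits
ratio = original_size / compressed_size = 55304 / 23780.72 = 2.3256

Compression ratio = 2.3256


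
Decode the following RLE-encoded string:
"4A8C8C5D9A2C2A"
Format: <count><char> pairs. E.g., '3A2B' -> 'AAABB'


Expanding each <count><char> pair:
  4A -> 'AAAA'
  8C -> 'CCCCCCCC'
  8C -> 'CCCCCCCC'
  5D -> 'DDDDD'
  9A -> 'AAAAAAAAA'
  2C -> 'CC'
  2A -> 'AA'

Decoded = AAAACCCCCCCCCCCCCCCCDDDDDAAAAAAAAACCAA


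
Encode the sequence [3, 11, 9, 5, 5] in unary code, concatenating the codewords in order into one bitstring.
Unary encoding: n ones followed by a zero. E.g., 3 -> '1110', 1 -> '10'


Encode each number as n ones followed by a terminating 0:
  3 -> 1110 (4 bits)
  11 -> 111111111110 (12 bits)
  9 -> 1111111110 (10 bits)
  5 -> 111110 (6 bits)
  5 -> 111110 (6 bits)
Total length = 4 + 12 + 10 + 6 + 6 = 38 bits.

Unary([3, 11, 9, 5, 5]) = 11101111111111101111111110111110111110 (38 bits)


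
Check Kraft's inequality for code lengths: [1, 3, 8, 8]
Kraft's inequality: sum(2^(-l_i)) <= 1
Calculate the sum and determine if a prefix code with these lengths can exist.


Sum = 2^(-1) + 2^(-3) + 2^(-8) + 2^(-8)
    = 0.5 + 0.125 + 0.00390625 + 0.00390625
    = 162/256 = 0.6328125
Since 0.6328125 <= 1, Kraft's inequality IS satisfied.
A prefix code with these lengths CAN exist.

Kraft sum = 0.6328125. Satisfied.


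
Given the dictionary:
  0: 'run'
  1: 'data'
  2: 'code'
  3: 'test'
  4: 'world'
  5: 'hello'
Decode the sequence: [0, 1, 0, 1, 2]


Look up each index in the dictionary:
  0 -> 'run'
  1 -> 'data'
  0 -> 'run'
  1 -> 'data'
  2 -> 'code'

Decoded: "run data run data code"


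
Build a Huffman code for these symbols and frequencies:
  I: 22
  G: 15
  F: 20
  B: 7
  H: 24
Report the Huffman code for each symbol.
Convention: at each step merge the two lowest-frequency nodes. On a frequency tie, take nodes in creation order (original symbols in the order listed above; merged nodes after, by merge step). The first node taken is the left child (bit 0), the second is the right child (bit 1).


Huffman tree construction:
Step 1: Merge B(7) + G(15) = 22
Step 2: Merge F(20) + I(22) = 42
Step 3: Merge (B+G)(22) + H(24) = 46
Step 4: Merge (F+I)(42) + ((B+G)+H)(46) = 88
Read each symbol's code off the tree from the root (left child = 0, right child = 1).

Codes:
  I: 01 (length 2)
  G: 101 (length 3)
  F: 00 (length 2)
  B: 100 (length 3)
  H: 11 (length 2)
Average code length: 198/88 = 2.2500 bits/symbol


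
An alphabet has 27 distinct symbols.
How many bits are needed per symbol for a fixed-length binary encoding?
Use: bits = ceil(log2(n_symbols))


log2(27) = 4.7549
Bracket: 2^4 = 16 < 27 <= 2^5 = 32
So ceil(log2(27)) = 5

bits = ceil(log2(27)) = ceil(4.7549) = 5 bits


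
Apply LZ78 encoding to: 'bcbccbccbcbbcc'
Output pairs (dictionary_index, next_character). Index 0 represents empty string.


LZ78 encoding steps:
Dictionary: {0: ''}
Step 1: w='' (idx 0), next='b' -> output (0, 'b'), add 'b' as idx 1
Step 2: w='' (idx 0), next='c' -> output (0, 'c'), add 'c' as idx 2
Step 3: w='b' (idx 1), next='c' -> output (1, 'c'), add 'bc' as idx 3
Step 4: w='c' (idx 2), next='b' -> output (2, 'b'), add 'cb' as idx 4
Step 5: w='c' (idx 2), next='c' -> output (2, 'c'), add 'cc' as idx 5
Step 6: w='bc' (idx 3), next='b' -> output (3, 'b'), add 'bcb' as idx 6
Step 7: w='bc' (idx 3), next='c' -> output (3, 'c'), add 'bcc' as idx 7


Encoded: [(0, 'b'), (0, 'c'), (1, 'c'), (2, 'b'), (2, 'c'), (3, 'b'), (3, 'c')]


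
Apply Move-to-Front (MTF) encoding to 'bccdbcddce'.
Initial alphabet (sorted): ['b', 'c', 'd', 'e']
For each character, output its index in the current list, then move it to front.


MTF encoding:
'b': index 0 in ['b', 'c', 'd', 'e'] -> ['b', 'c', 'd', 'e']
'c': index 1 in ['b', 'c', 'd', 'e'] -> ['c', 'b', 'd', 'e']
'c': index 0 in ['c', 'b', 'd', 'e'] -> ['c', 'b', 'd', 'e']
'd': index 2 in ['c', 'b', 'd', 'e'] -> ['d', 'c', 'b', 'e']
'b': index 2 in ['d', 'c', 'b', 'e'] -> ['b', 'd', 'c', 'e']
'c': index 2 in ['b', 'd', 'c', 'e'] -> ['c', 'b', 'd', 'e']
'd': index 2 in ['c', 'b', 'd', 'e'] -> ['d', 'c', 'b', 'e']
'd': index 0 in ['d', 'c', 'b', 'e'] -> ['d', 'c', 'b', 'e']
'c': index 1 in ['d', 'c', 'b', 'e'] -> ['c', 'd', 'b', 'e']
'e': index 3 in ['c', 'd', 'b', 'e'] -> ['e', 'c', 'd', 'b']


Output: [0, 1, 0, 2, 2, 2, 2, 0, 1, 3]


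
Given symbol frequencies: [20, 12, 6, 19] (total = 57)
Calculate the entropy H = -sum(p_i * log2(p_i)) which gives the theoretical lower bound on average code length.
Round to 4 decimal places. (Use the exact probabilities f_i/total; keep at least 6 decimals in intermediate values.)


Per-symbol terms -p_i * log2(p_i) with p_i = f_i/57:
  p = 20/57 = 0.350877: log2(p) = -1.510962, -p*log2(p) = 0.530162
  p = 12/57 = 0.210526: log2(p) = -2.247928, -p*log2(p) = 0.473248
  p = 6/57 = 0.105263: log2(p) = -3.247928, -p*log2(p) = 0.341887
  p = 19/57 = 0.333333: log2(p) = -1.584963, -p*log2(p) = 0.528321
H = 0.530162 + 0.473248 + 0.341887 + 0.528321 = 1.873618

H = 1.8736 bits/symbol


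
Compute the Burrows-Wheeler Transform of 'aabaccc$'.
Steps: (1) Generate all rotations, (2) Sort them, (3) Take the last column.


Rotations (sorted):
  0: $aabaccc -> last char: c
  1: aabaccc$ -> last char: $
  2: abaccc$a -> last char: a
  3: accc$aab -> last char: b
  4: baccc$aa -> last char: a
  5: c$aabacc -> last char: c
  6: cc$aabac -> last char: c
  7: ccc$aaba -> last char: a


BWT = c$abacca


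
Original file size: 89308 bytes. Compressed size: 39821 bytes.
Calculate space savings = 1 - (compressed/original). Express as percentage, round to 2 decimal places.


ratio = compressed/original = 39821/89308 = 0.445884
savings = 1 - ratio = 1 - 0.445884 = 0.554116
as a percentage: 0.554116 * 100 = 55.41%

Space savings = 1 - 39821/89308 = 55.41%


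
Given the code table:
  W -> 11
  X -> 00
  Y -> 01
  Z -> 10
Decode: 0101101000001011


Decoding:
01 -> Y
01 -> Y
10 -> Z
10 -> Z
00 -> X
00 -> X
10 -> Z
11 -> W


Result: YYZZXXZW


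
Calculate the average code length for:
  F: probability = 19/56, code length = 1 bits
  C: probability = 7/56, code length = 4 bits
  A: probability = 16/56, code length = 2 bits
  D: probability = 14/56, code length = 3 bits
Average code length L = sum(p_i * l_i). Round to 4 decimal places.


Weighted contributions p_i * l_i:
  F: (19/56) * 1 = 19/56
  C: (7/56) * 4 = 28/56
  A: (16/56) * 2 = 32/56
  D: (14/56) * 3 = 42/56
Sum = (19 + 28 + 32 + 42)/56 = 121/56

L = 121/56 = 2.1607 bits/symbol


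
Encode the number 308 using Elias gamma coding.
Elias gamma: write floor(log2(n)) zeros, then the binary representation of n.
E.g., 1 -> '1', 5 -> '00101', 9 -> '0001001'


num_bits = floor(log2(308)) + 1 = 9
leading_zeros = num_bits - 1 = 8
binary(308) = 100110100

Elias gamma(308) = '00000000' + '100110100' = 00000000100110100 (17 bits)


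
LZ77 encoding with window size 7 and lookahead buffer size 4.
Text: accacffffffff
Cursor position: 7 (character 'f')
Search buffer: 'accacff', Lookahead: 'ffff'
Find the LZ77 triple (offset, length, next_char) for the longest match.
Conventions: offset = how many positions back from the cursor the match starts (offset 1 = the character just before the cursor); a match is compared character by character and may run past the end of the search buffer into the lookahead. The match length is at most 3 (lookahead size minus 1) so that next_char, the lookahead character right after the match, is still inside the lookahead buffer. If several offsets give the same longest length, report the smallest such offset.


Try each offset into the search buffer:
  offset=1 (pos 6, char 'f'): match length 3
  offset=2 (pos 5, char 'f'): match length 3
  offset=3 (pos 4, char 'c'): match length 0
  offset=4 (pos 3, char 'a'): match length 0
  offset=5 (pos 2, char 'c'): match length 0
  offset=6 (pos 1, char 'c'): match length 0
  offset=7 (pos 0, char 'a'): match length 0
Longest match has length 3, found at offsets 1, 2; take the smallest, offset 1.
next_char = character at position 7 + 3 = 10 -> 'f'

Best match: offset=1, length=3 (matching 'fff' starting at position 6)
LZ77 triple: (1, 3, 'f')


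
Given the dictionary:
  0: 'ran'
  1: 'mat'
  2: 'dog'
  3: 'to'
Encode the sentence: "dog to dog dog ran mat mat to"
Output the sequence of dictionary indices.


Look up each word in the dictionary:
  'dog' -> 2
  'to' -> 3
  'dog' -> 2
  'dog' -> 2
  'ran' -> 0
  'mat' -> 1
  'mat' -> 1
  'to' -> 3

Encoded: [2, 3, 2, 2, 0, 1, 1, 3]


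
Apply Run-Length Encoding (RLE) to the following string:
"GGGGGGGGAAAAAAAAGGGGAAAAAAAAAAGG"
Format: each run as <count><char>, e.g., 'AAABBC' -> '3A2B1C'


Scanning runs left to right:
  i=0: run of 'G' x 8 -> '8G'
  i=8: run of 'A' x 8 -> '8A'
  i=16: run of 'G' x 4 -> '4G'
  i=20: run of 'A' x 10 -> '10A'
  i=30: run of 'G' x 2 -> '2G'

RLE = 8G8A4G10A2G


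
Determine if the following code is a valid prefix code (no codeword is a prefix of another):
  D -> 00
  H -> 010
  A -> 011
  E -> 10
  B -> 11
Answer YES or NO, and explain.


Checking each pair (does one codeword prefix another?):
  D='00' vs H='010': no prefix
  D='00' vs A='011': no prefix
  D='00' vs E='10': no prefix
  D='00' vs B='11': no prefix
  H='010' vs D='00': no prefix
  H='010' vs A='011': no prefix
  H='010' vs E='10': no prefix
  H='010' vs B='11': no prefix
  A='011' vs D='00': no prefix
  A='011' vs H='010': no prefix
  A='011' vs E='10': no prefix
  A='011' vs B='11': no prefix
  E='10' vs D='00': no prefix
  E='10' vs H='010': no prefix
  E='10' vs A='011': no prefix
  E='10' vs B='11': no prefix
  B='11' vs D='00': no prefix
  B='11' vs H='010': no prefix
  B='11' vs A='011': no prefix
  B='11' vs E='10': no prefix
No violation found over all pairs.

YES -- this is a valid prefix code. No codeword is a prefix of any other codeword.
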